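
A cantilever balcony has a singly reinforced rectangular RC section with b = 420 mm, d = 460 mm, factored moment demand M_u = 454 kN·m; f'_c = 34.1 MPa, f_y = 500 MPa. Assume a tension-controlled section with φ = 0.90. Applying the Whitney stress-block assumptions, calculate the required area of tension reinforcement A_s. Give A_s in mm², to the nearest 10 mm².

A_s ≈ 2460 mm²

M_n = M_u/φ = 454/0.90 = 504.444 kN·m.
With M_n = 0.85 f'_c a b (d − a/2), solve the quadratic for a:
a = d − √(d² − 2M_n/(0.85 f'_c b)) = 460 − √(460² − 2 × 504.444×10⁶/(0.85 × 34.1 × 420)) = 101.22 mm.
A_s = 0.85 f'_c a b / f_y = 0.85 × 34.1 × 101.22 × 420 / 500 = 2464.4 mm².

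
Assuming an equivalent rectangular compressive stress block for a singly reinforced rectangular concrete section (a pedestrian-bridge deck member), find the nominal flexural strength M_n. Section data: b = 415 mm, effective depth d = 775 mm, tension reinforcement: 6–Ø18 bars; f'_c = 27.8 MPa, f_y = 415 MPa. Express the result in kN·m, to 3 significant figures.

M_n ≈ 470 kN·m

A_s = 6 × 254 = 1524 mm².
T = A_s f_y = 1524 × 415 = 632460 N = 632.46 kN.
From C = T: a = T/(0.85 f'_c b) = 632460/(0.85 × 27.8 × 415) = 64.49 mm.
M_n = T(d − a/2) = 632.46 kN × (775 − 32.245) mm = 469.76 kN·m.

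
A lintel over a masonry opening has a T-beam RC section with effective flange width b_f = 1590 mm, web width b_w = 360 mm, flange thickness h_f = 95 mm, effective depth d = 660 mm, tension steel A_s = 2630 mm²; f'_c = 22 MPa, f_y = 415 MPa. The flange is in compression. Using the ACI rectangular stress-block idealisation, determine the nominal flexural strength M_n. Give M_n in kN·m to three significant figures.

Tension: T = A_s f_y = 2630 × 415 = 1091450 N.
Try a within the flange: a = T/(0.85 f'_c b_f) = 1091450/(0.85 × 22 × 1590) = 36.71 mm.
Since a = 36.71 ≤ h_f = 95 mm, the stress block lies entirely in the flange; analyse as a rectangular beam of width b_f.
M_n = T(d − a/2) = 1091450 × (660 − 18.355) = 700.32 × 10⁶ N·mm.
M_n = 700.32 kN·m.

M_n ≈ 700 kN·m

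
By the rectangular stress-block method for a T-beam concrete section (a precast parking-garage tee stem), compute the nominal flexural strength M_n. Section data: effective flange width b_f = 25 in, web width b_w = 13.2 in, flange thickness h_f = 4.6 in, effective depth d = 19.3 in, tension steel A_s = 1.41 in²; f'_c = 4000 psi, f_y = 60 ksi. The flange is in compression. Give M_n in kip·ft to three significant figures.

M_n ≈ 133 kip·ft

Tension: T = A_s f_y = 1.41 × 60 = 84.6 kips.
Try a within the flange: a = T/(0.85 f'_c b_f) = 84.6/(0.85 × 4 × 25) = 0.995 in.
Since a = 0.995 ≤ h_f = 4.6 in, the stress block lies entirely in the flange; analyse as a rectangular beam of width b_f.
M_n = T(d − a/2) = 84.6 × (19.3 − 0.4975) = 1590.7 kip·in.
M_n = 1590.7/12 = 132.56 kip·ft.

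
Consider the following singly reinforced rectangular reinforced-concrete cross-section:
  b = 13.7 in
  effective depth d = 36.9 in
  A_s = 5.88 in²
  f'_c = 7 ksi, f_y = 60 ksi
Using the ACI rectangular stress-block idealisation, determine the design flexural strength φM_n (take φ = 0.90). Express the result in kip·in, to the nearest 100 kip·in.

T = A_s f_y = 5.88 × 60 = 352.8 kips.
a = T/(0.85 f'_c b) = 352.8/(0.85 × 7 × 13.7) = 4.328 in.
M_n = T(d − a/2) = 352.8 × (36.9 − 2.164) = 12254.9 kip·in.
φM_n = 0.90 × 12254.9 = 11029.4 kip·in.

φM_n ≈ 11000 kip·in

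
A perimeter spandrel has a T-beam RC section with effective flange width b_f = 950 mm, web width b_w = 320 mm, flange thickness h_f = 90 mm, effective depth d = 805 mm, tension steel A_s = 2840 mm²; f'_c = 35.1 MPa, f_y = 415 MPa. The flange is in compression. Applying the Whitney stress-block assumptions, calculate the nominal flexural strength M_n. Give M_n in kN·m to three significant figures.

M_n ≈ 924 kN·m

Tension: T = A_s f_y = 2840 × 415 = 1178600 N.
Try a within the flange: a = T/(0.85 f'_c b_f) = 1178600/(0.85 × 35.1 × 950) = 41.58 mm.
Since a = 41.58 ≤ h_f = 90 mm, the stress block lies entirely in the flange; analyse as a rectangular beam of width b_f.
M_n = T(d − a/2) = 1178600 × (805 − 20.79) = 924.27 × 10⁶ N·mm.
M_n = 924.27 kN·m.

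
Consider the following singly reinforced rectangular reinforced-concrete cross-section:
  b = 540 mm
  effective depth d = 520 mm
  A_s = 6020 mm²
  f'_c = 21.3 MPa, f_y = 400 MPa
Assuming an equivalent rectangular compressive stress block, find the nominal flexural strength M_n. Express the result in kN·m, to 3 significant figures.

T = A_s f_y = 6020 × 400 = 2408000 N = 2408 kN.
From C = T: a = T/(0.85 f'_c b) = 2408000/(0.85 × 21.3 × 540) = 246.30 mm.
M_n = T(d − a/2) = 2408 kN × (520 − 123.15) mm = 955.61 kN·m.

M_n ≈ 956 kN·m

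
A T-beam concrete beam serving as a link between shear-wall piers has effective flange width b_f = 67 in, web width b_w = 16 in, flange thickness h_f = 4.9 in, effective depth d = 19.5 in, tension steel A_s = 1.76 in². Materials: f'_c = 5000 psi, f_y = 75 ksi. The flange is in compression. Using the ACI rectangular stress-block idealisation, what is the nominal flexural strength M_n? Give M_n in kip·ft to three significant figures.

M_n ≈ 212 kip·ft

Tension: T = A_s f_y = 1.76 × 75 = 132 kips.
Try a within the flange: a = T/(0.85 f'_c b_f) = 132/(0.85 × 5 × 67) = 0.464 in.
Since a = 0.464 ≤ h_f = 4.9 in, the stress block lies entirely in the flange; analyse as a rectangular beam of width b_f.
M_n = T(d − a/2) = 132 × (19.5 − 0.232) = 2543.4 kip·in.
M_n = 2543.4/12 = 211.95 kip·ft.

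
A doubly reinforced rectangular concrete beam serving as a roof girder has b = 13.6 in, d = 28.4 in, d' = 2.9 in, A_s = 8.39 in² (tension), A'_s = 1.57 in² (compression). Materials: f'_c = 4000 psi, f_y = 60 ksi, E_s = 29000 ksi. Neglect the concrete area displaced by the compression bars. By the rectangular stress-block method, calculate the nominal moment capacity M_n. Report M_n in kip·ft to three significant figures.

Assume both steels yield.
a = (A_s − A'_s) f_y/(0.85 f'_c b) = (8.39 − 1.57) × 60/(0.85 × 4 × 13.6) = 8.849 in.
c = a/β₁ = 8.849/0.85 = 10.411 in; ε'_s = 0.003(c − d')/c = 0.0022 ≥ ε_y = 0.0021, so the compression steel yields.
M_n = (A_s − A'_s) f_y (d − a/2) + A'_s f_y (d − d') = 409.2 × (28.4 − 4.4245) + 94.2 × (28.4 − 2.9) = 9810.8 + 2402.1 = 12212.9 kip·in = 12212.9/12 = 1017.74 kip·ft.

M_n ≈ 1020 kip·ft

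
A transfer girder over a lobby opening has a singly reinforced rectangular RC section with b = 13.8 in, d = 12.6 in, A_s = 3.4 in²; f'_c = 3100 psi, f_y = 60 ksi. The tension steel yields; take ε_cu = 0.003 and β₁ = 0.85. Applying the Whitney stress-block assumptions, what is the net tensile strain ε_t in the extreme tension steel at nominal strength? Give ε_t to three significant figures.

ε_t ≈ 0.00273

a = A_s f_y/(0.85 f'_c b) = 5.610 in.
β₁ = 0.85, so c = a/β₁ = 5.610/0.85 = 6.600 in.
From the linear strain diagram with ε_cu = 0.003: ε_t = 0.003 (d − c)/c = 0.003 × (12.6 − 6.600)/6.600 = 0.00273.
ε_t < 0.004 — the section is over-reinforced for flexure under ACI limits.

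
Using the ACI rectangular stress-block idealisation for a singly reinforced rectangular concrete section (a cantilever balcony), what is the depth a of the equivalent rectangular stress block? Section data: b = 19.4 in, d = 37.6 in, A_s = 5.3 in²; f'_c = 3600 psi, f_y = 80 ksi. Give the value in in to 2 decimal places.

a ≈ 7.14 in

T = A_s f_y = 5.3 × 80 = 424 kips.
a = T/(0.85 f'_c b) = 424/(0.85 × 3.6 × 19.4) = 7.14 in.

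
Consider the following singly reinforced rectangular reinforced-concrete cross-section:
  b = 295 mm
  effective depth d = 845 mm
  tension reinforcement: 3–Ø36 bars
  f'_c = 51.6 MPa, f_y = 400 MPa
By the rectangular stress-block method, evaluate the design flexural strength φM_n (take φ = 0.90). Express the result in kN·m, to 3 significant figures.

φM_n ≈ 877 kN·m

A_s = 3 × 1018 = 3054 mm².
T = A_s f_y = 3054 × 400 = 1221600 N = 1221.6 kN.
From C = T: a = T/(0.85 f'_c b) = 1221600/(0.85 × 51.6 × 295) = 94.41 mm.
M_n = T(d − a/2) = 1221.6 kN × (845 − 47.205) mm = 974.59 kN·m.
φM_n = 0.90 × 974.59 = 877.13 kN·m.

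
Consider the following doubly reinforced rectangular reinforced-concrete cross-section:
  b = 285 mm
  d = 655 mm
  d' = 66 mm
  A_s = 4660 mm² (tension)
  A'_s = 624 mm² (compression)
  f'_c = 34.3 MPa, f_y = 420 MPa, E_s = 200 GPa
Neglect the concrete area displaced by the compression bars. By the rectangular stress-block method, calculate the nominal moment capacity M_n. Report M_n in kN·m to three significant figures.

Assume both tension and compression steel yield.
Net tension couple steel: A_s − A'_s = 4036 mm².
a = (A_s − A'_s) f_y / (0.85 f'_c b) = 1695120/(0.85 × 34.3 × 285) = 204.01 mm.
c = a/β₁ = 204.01/0.805 = 253.43 mm; ε'_s = 0.003(c − d')/c = 0.0022 ≥ f_y/E_s = 0.0021, so compression steel does yield.
M_n = (A_s − A'_s) f_y (d − a/2) + A'_s f_y (d − d') = [1695120 × (655 − 102.005) + 262080 × (655 − 66)] × 10⁻⁶ = 937.39 + 154.37 = 1091.76 kN·m.

M_n ≈ 1090 kN·m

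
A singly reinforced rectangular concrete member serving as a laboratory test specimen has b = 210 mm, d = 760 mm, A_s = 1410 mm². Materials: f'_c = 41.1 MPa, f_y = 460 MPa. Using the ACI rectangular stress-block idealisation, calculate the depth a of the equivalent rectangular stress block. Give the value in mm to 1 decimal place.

a ≈ 88.4 mm

T = A_s f_y = 1410 × 460 = 648600 N = 648.6 kN.
Setting C = 0.85 f'_c a b equal to T: a = 648600/(0.85 × 41.1 × 210) = 88.4 mm.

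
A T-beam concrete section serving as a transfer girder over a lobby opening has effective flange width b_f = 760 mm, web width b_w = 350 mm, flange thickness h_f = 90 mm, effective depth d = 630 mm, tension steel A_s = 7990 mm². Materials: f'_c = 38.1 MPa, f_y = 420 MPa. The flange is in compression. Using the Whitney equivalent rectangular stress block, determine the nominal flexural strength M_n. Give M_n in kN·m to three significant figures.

M_n ≈ 1850 kN·m

Tension: T = A_s f_y = 7990 × 420 = 3355800 N.
Try a within the flange: a = T/(0.85 f'_c b_f) = 3355800/(0.85 × 38.1 × 760) = 136.34 mm.
a = 136.34 > h_f = 90 mm: the block extends into the web. Split into flange-overhang and web parts.
C_f = 0.85 f'_c (b_f − b_w) h_f = 0.85 × 38.1 × (760 − 350) × 90 = 1195007 N.
Remaining web compression depth: a_w = (T − C_f)/(0.85 f'_c b_w) = (3355800 − 1195007)/(0.85 × 38.1 × 350) = 190.63 mm.
M_n = C_f(d − h_f/2) + (T − C_f)(d − a_w/2) = 1195007 × (630 − 45) + 2160793 × (630 − 95.315) = 699.08 + 1155.34 = 1854.42 × 10⁶ N·mm.
M_n = 1854.42 kN·m.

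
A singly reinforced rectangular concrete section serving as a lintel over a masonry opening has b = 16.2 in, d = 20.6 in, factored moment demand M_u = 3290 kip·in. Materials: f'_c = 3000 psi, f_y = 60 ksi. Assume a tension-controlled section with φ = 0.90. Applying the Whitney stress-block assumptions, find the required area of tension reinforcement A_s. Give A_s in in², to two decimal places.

A_s ≈ 3.35 in²

M_n = M_u/φ = 3290/0.90 = 3655.56 kip·in.
From M_n = 0.85 f'_c a b (d − a/2):
a = d − √(d² − 2M_n/(0.85 f'_c b)) = 20.6 − √(20.6² − 2 × 3655.56/(0.85 × 3 × 16.2)) = 4.872 in.
A_s = 0.85 f'_c a b / f_y = 0.85 × 3 × 4.872 × 16.2 / 60 = 3.354 in².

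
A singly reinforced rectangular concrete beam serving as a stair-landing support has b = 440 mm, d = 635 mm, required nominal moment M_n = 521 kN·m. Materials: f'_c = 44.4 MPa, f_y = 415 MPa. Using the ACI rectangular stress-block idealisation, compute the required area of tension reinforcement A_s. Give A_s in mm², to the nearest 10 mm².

A_s ≈ 2060 mm²

With M_n = 0.85 f'_c a b (d − a/2), solve the quadratic for a:
a = d − √(d² − 2M_n/(0.85 f'_c b)) = 635 − √(635² − 2 × 521×10⁶/(0.85 × 44.4 × 440)) = 51.50 mm.
A_s = 0.85 f'_c a b / f_y = 0.85 × 44.4 × 51.50 × 440 / 415 = 2060.7 mm².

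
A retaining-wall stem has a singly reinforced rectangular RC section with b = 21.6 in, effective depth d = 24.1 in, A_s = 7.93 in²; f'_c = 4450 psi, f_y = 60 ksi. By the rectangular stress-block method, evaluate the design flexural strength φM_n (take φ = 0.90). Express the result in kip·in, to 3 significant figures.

φM_n ≈ 9070 kip·in

T = A_s f_y = 7.93 × 60 = 475.8 kips.
a = T/(0.85 f'_c b) = 475.8/(0.85 × 4.45 × 21.6) = 5.824 in.
M_n = T(d − a/2) = 475.8 × (24.1 − 2.912) = 10081.3 kip·in.
φM_n = 0.90 × 10081.3 = 9073.2 kip·in.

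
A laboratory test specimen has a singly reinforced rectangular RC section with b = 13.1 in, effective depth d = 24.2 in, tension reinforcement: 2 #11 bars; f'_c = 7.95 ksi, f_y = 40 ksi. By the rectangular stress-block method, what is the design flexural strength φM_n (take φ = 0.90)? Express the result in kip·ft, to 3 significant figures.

φM_n ≈ 220 kip·ft

A_s = 2 × 1.56 = 3.12 in².
T = A_s f_y = 3.12 × 40 = 124.8 kips.
a = T/(0.85 f'_c b) = 124.8/(0.85 × 7.95 × 13.1) = 1.410 in.
M_n = T(d − a/2) = 124.8 × (24.2 − 0.705) = 2932.2 kip·in = 2932.2/12 = 244.35 kip·ft.
φM_n = 0.90 × 244.35 = 219.92 kip·ft.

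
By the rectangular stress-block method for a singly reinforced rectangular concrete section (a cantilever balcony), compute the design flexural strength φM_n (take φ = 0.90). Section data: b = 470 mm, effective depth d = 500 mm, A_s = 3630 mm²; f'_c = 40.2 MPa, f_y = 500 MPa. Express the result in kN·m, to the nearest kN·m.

T = A_s f_y = 3630 × 500 = 1815000 N = 1815 kN.
From C = T: a = T/(0.85 f'_c b) = 1815000/(0.85 × 40.2 × 470) = 113.01 mm.
M_n = T(d − a/2) = 1815 kN × (500 − 56.505) mm = 804.94 kN·m.
φM_n = 0.90 × 804.94 = 724.45 kN·m.

φM_n ≈ 724 kN·m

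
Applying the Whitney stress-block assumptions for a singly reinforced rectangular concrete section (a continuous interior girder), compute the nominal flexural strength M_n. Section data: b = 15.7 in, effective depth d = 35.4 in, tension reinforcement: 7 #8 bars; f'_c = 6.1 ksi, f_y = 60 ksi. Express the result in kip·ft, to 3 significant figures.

M_n ≈ 922 kip·ft

A_s = 7 × 0.79 = 5.53 in².
T = A_s f_y = 5.53 × 60 = 331.8 kips.
a = T/(0.85 f'_c b) = 331.8/(0.85 × 6.1 × 15.7) = 4.076 in.
M_n = T(d − a/2) = 331.8 × (35.4 − 2.038) = 11069.5 kip·in = 11069.5/12 = 922.46 kip·ft.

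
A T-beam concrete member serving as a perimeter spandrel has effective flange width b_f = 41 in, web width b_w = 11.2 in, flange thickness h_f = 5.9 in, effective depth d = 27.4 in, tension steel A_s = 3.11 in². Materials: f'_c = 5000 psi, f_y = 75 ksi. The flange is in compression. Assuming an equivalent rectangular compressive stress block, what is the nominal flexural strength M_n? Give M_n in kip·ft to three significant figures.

Tension: T = A_s f_y = 3.11 × 75 = 233.25 kips.
Try a within the flange: a = T/(0.85 f'_c b_f) = 233.25/(0.85 × 5 × 41) = 1.339 in.
Since a = 1.339 ≤ h_f = 5.9 in, the stress block lies entirely in the flange; analyse as a rectangular beam of width b_f.
M_n = T(d − a/2) = 233.25 × (27.4 − 0.6695) = 6234.9 kip·in.
M_n = 6234.9/12 = 519.58 kip·ft.

M_n ≈ 520 kip·ft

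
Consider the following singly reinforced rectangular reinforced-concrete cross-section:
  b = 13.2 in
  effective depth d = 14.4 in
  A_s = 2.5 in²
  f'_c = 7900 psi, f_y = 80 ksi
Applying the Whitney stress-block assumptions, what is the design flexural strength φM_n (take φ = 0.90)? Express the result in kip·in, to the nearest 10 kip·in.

φM_n ≈ 2390 kip·in

T = A_s f_y = 2.5 × 80 = 200 kips.
a = T/(0.85 f'_c b) = 200/(0.85 × 7.9 × 13.2) = 2.256 in.
M_n = T(d − a/2) = 200 × (14.4 − 1.128) = 2654.4 kip·in.
φM_n = 0.90 × 2654.4 = 2389.0 kip·in.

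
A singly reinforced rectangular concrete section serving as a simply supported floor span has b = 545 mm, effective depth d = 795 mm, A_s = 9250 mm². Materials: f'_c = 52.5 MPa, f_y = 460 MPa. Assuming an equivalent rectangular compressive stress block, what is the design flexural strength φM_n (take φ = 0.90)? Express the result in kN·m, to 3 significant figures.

T = A_s f_y = 9250 × 460 = 4255000 N = 4255 kN.
From C = T: a = T/(0.85 f'_c b) = 4255000/(0.85 × 52.5 × 545) = 174.95 mm.
M_n = T(d − a/2) = 4255 kN × (795 − 87.475) mm = 3010.52 kN·m.
φM_n = 0.90 × 3010.52 = 2709.47 kN·m.

φM_n ≈ 2710 kN·m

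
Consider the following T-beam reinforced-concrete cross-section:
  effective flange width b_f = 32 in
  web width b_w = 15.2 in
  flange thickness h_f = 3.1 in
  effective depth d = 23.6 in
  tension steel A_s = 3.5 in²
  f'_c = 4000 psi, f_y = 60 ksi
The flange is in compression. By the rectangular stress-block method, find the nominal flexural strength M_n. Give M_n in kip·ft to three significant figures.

Tension: T = A_s f_y = 3.5 × 60 = 210 kips.
Try a within the flange: a = T/(0.85 f'_c b_f) = 210/(0.85 × 4 × 32) = 1.930 in.
Since a = 1.930 ≤ h_f = 3.1 in, the stress block lies entirely in the flange; analyse as a rectangular beam of width b_f.
M_n = T(d − a/2) = 210 × (23.6 − 0.965) = 4753.4 kip·in.
M_n = 4753.4/12 = 396.12 kip·ft.

M_n ≈ 396 kip·ft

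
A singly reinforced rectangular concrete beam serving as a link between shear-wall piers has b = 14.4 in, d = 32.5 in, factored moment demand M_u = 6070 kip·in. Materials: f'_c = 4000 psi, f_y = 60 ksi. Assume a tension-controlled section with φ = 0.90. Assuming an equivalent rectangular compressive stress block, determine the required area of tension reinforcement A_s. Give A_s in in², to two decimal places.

A_s ≈ 3.72 in²

M_n = M_u/φ = 6070/0.90 = 6744.44 kip·in.
From M_n = 0.85 f'_c a b (d − a/2):
a = d − √(d² − 2M_n/(0.85 f'_c b)) = 32.5 − √(32.5² − 2 × 6744.44/(0.85 × 4 × 14.4)) = 4.558 in.
A_s = 0.85 f'_c a b / f_y = 0.85 × 4 × 4.558 × 14.4 / 60 = 3.719 in².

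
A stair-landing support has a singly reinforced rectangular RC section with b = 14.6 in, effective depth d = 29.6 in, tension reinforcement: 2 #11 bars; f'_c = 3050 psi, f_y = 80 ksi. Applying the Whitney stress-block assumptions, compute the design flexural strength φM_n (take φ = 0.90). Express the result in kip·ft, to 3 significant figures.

A_s = 2 × 1.56 = 3.12 in².
T = A_s f_y = 3.12 × 80 = 249.6 kips.
a = T/(0.85 f'_c b) = 249.6/(0.85 × 3.05 × 14.6) = 6.594 in.
M_n = T(d − a/2) = 249.6 × (29.6 − 3.297) = 6565.2 kip·in = 6565.2/12 = 547.10 kip·ft.
φM_n = 0.90 × 547.10 = 492.39 kip·ft.

φM_n ≈ 492 kip·ft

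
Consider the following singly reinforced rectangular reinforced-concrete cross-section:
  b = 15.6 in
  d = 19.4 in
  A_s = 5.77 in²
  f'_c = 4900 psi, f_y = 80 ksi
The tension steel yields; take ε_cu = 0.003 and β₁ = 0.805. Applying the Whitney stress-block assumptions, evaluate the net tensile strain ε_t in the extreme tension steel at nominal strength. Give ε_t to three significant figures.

a = A_s f_y/(0.85 f'_c b) = 7.104 in.
β₁ = 0.805, so c = a/β₁ = 7.104/0.805 = 8.825 in.
From the linear strain diagram with ε_cu = 0.003: ε_t = 0.003 (d − c)/c = 0.003 × (19.4 − 8.825)/8.825 = 0.00359.
ε_t < 0.004 — the section is over-reinforced for flexure under ACI limits.

ε_t ≈ 0.00359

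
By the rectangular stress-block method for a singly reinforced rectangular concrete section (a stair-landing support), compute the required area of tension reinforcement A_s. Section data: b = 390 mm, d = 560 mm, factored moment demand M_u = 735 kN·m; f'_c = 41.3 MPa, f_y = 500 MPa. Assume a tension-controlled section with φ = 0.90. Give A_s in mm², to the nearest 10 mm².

M_n = M_u/φ = 735/0.90 = 816.667 kN·m.
With M_n = 0.85 f'_c a b (d − a/2), solve the quadratic for a:
a = d − √(d² − 2M_n/(0.85 f'_c b)) = 560 − √(560² − 2 × 816.667×10⁶/(0.85 × 41.3 × 390)) = 119.21 mm.
A_s = 0.85 f'_c a b / f_y = 0.85 × 41.3 × 119.21 × 390 / 500 = 3264.2 mm².

A_s ≈ 3260 mm²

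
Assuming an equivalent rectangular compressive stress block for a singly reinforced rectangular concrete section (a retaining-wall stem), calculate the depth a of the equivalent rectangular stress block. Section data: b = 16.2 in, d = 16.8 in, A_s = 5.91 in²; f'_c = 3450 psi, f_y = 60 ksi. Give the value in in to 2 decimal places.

T = A_s f_y = 5.91 × 60 = 354.6 kips.
a = T/(0.85 f'_c b) = 354.6/(0.85 × 3.45 × 16.2) = 7.46 in.

a ≈ 7.46 in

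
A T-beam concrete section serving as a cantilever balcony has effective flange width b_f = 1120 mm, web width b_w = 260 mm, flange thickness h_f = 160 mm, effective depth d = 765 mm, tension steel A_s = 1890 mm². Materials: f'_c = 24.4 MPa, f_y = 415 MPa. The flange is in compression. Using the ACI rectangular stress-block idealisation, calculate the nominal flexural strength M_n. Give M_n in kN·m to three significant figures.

Tension: T = A_s f_y = 1890 × 415 = 784350 N.
Try a within the flange: a = T/(0.85 f'_c b_f) = 784350/(0.85 × 24.4 × 1120) = 33.77 mm.
Since a = 33.77 ≤ h_f = 160 mm, the stress block lies entirely in the flange; analyse as a rectangular beam of width b_f.
M_n = T(d − a/2) = 784350 × (765 − 16.885) = 586.78 × 10⁶ N·mm.
M_n = 586.78 kN·m.

M_n ≈ 587 kN·m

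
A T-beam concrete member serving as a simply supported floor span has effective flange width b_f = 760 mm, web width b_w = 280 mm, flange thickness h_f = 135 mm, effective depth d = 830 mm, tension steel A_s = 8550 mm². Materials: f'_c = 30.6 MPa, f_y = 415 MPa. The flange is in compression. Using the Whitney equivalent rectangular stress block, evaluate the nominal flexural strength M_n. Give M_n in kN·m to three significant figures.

M_n ≈ 2590 kN·m

Tension: T = A_s f_y = 8550 × 415 = 3548250 N.
Try a within the flange: a = T/(0.85 f'_c b_f) = 3548250/(0.85 × 30.6 × 760) = 179.50 mm.
a = 179.50 > h_f = 135 mm: the block extends into the web. Split into flange-overhang and web parts.
C_f = 0.85 f'_c (b_f − b_w) h_f = 0.85 × 30.6 × (760 − 280) × 135 = 1685448 N.
Remaining web compression depth: a_w = (T − C_f)/(0.85 f'_c b_w) = (3548250 − 1685448)/(0.85 × 30.6 × 280) = 255.78 mm.
M_n = C_f(d − h_f/2) + (T − C_f)(d − a_w/2) = 1685448 × (830 − 67.5) + 1862802 × (830 − 127.89) = 1285.15 + 1307.89 = 2593.04 × 10⁶ N·mm.
M_n = 2593.04 kN·m.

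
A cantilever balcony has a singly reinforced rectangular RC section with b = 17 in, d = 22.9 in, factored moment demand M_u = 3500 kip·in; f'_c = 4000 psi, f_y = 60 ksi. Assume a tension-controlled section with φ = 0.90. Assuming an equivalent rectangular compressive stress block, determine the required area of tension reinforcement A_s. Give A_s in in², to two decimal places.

A_s ≈ 3.04 in²

M_n = M_u/φ = 3500/0.90 = 3888.89 kip·in.
From M_n = 0.85 f'_c a b (d − a/2):
a = d − √(d² − 2M_n/(0.85 f'_c b)) = 22.9 − √(22.9² − 2 × 3888.89/(0.85 × 4 × 17)) = 3.155 in.
A_s = 0.85 f'_c a b / f_y = 0.85 × 4 × 3.155 × 17 / 60 = 3.039 in².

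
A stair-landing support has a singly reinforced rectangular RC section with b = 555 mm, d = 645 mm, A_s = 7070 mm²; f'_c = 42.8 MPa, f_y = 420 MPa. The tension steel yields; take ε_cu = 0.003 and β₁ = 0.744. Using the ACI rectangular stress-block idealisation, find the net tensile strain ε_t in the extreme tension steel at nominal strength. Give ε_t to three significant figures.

ε_t ≈ 0.00679

a = A_s f_y/(0.85 f'_c b) = 147.07 mm.
β₁ = 0.744, so c = a/β₁ = 147.07/0.744 = 197.67 mm.
From the linear strain diagram with ε_cu = 0.003: ε_t = 0.003 (d − c)/c = 0.003 × (645 − 197.67)/197.67 = 0.00679.
Since ε_t ≥ 0.005, the section is tension-controlled.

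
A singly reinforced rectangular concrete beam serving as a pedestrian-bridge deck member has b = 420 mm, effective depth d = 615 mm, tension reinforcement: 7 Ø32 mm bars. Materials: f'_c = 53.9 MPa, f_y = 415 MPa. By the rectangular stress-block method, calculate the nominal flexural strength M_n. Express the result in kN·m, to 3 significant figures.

M_n ≈ 1290 kN·m

A_s = 7 × 804 = 5628 mm².
T = A_s f_y = 5628 × 415 = 2335620 N = 2335.62 kN.
From C = T: a = T/(0.85 f'_c b) = 2335620/(0.85 × 53.9 × 420) = 121.38 mm.
M_n = T(d − a/2) = 2335.62 kN × (615 − 60.69) mm = 1294.66 kN·m.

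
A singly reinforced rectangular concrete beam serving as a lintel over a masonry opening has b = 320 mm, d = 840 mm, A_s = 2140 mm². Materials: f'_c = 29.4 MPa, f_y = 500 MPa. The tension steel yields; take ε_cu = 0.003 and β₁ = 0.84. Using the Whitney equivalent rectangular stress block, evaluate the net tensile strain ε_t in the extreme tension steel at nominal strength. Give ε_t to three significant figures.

a = A_s f_y/(0.85 f'_c b) = 133.80 mm.
β₁ = 0.84, so c = a/β₁ = 133.80/0.84 = 159.29 mm.
From the linear strain diagram with ε_cu = 0.003: ε_t = 0.003 (d − c)/c = 0.003 × (840 − 159.29)/159.29 = 0.0128.
Since ε_t ≥ 0.005, the section is tension-controlled.

ε_t ≈ 0.0128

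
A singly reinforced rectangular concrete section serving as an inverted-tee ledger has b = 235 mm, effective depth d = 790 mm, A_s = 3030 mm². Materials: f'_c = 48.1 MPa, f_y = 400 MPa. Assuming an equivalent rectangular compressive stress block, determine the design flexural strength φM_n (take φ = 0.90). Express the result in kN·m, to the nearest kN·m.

φM_n ≈ 793 kN·m

T = A_s f_y = 3030 × 400 = 1212000 N = 1212 kN.
From C = T: a = T/(0.85 f'_c b) = 1212000/(0.85 × 48.1 × 235) = 126.15 mm.
M_n = T(d − a/2) = 1212 kN × (790 − 63.075) mm = 881.03 kN·m.
φM_n = 0.90 × 881.03 = 792.93 kN·m.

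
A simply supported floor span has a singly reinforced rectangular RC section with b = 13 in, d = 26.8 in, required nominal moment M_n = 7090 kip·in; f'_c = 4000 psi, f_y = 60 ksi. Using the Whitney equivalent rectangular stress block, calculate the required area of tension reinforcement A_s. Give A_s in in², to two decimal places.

A_s ≈ 5.06 in²

From M_n = 0.85 f'_c a b (d − a/2):
a = d − √(d² − 2M_n/(0.85 f'_c b)) = 26.8 − √(26.8² − 2 × 7090/(0.85 × 4 × 13)) = 6.864 in.
A_s = 0.85 f'_c a b / f_y = 0.85 × 4 × 6.864 × 13 / 60 = 5.056 in².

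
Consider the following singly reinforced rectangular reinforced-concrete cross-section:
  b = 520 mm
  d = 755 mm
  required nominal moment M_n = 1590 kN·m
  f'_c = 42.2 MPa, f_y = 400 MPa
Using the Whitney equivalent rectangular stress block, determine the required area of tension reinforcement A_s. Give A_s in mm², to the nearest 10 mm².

A_s ≈ 5730 mm²

With M_n = 0.85 f'_c a b (d − a/2), solve the quadratic for a:
a = d − √(d² − 2M_n/(0.85 f'_c b)) = 755 − √(755² − 2 × 1590×10⁶/(0.85 × 42.2 × 520)) = 122.91 mm.
A_s = 0.85 f'_c a b / f_y = 0.85 × 42.2 × 122.91 × 520 / 400 = 5731.4 mm².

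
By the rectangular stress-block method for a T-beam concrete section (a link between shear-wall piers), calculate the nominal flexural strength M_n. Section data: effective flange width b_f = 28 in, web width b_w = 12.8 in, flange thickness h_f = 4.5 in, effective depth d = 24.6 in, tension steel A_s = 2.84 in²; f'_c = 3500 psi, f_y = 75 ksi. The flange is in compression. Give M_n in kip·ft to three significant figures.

Tension: T = A_s f_y = 2.84 × 75 = 213 kips.
Try a within the flange: a = T/(0.85 f'_c b_f) = 213/(0.85 × 3.5 × 28) = 2.557 in.
Since a = 2.557 ≤ h_f = 4.5 in, the stress block lies entirely in the flange; analyse as a rectangular beam of width b_f.
M_n = T(d − a/2) = 213 × (24.6 − 1.2785) = 4967.5 kip·in.
M_n = 4967.5/12 = 413.96 kip·ft.

M_n ≈ 414 kip·ft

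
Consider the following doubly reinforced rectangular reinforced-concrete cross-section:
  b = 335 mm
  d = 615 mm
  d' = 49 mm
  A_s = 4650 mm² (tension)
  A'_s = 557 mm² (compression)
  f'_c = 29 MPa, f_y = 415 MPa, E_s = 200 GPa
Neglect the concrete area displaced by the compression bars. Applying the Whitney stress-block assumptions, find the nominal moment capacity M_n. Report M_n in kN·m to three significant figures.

M_n ≈ 1000 kN·m

Assume both tension and compression steel yield.
Net tension couple steel: A_s − A'_s = 4093 mm².
a = (A_s − A'_s) f_y / (0.85 f'_c b) = 1698595/(0.85 × 29 × 335) = 205.70 mm.
c = a/β₁ = 205.70/0.843 = 244.01 mm; ε'_s = 0.003(c − d')/c = 0.0024 ≥ f_y/E_s = 0.0021, so compression steel does yield.
M_n = (A_s − A'_s) f_y (d − a/2) + A'_s f_y (d − d') = [1698595 × (615 − 102.85) + 231155 × (615 − 49)] × 10⁻⁶ = 869.94 + 130.83 = 1000.77 kN·m.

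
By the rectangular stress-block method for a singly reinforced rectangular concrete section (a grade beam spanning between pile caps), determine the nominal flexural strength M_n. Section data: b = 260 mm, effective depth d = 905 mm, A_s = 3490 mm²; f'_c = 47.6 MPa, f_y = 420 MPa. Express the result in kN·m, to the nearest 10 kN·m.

M_n ≈ 1220 kN·m

T = A_s f_y = 3490 × 420 = 1465800 N = 1465.8 kN.
From C = T: a = T/(0.85 f'_c b) = 1465800/(0.85 × 47.6 × 260) = 139.34 mm.
M_n = T(d − a/2) = 1465.8 kN × (905 − 69.67) mm = 1224.43 kN·m.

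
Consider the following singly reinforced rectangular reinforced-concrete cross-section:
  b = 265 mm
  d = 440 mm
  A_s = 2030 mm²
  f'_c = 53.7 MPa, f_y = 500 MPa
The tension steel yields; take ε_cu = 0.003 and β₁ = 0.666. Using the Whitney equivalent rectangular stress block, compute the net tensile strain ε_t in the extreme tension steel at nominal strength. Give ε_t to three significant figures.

ε_t ≈ 0.00748

a = A_s f_y/(0.85 f'_c b) = 83.91 mm.
β₁ = 0.666, so c = a/β₁ = 83.91/0.666 = 125.99 mm.
From the linear strain diagram with ε_cu = 0.003: ε_t = 0.003 (d − c)/c = 0.003 × (440 − 125.99)/125.99 = 0.00748.
Since ε_t ≥ 0.005, the section is tension-controlled.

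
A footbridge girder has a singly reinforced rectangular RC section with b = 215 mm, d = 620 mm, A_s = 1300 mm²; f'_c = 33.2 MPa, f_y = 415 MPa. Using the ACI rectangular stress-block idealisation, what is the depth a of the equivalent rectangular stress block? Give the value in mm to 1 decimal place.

a ≈ 88.9 mm

T = A_s f_y = 1300 × 415 = 539500 N = 539.5 kN.
Setting C = 0.85 f'_c a b equal to T: a = 539500/(0.85 × 33.2 × 215) = 88.9 mm.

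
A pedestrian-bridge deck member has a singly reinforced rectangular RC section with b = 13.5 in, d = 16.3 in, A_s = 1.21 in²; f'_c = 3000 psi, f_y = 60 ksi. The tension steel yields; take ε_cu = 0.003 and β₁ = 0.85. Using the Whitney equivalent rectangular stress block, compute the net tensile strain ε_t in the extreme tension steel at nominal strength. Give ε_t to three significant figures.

ε_t ≈ 0.0167

a = A_s f_y/(0.85 f'_c b) = 2.109 in.
β₁ = 0.85, so c = a/β₁ = 2.109/0.85 = 2.481 in.
From the linear strain diagram with ε_cu = 0.003: ε_t = 0.003 (d − c)/c = 0.003 × (16.3 − 2.481)/2.481 = 0.0167.
Since ε_t ≥ 0.005, the section is tension-controlled.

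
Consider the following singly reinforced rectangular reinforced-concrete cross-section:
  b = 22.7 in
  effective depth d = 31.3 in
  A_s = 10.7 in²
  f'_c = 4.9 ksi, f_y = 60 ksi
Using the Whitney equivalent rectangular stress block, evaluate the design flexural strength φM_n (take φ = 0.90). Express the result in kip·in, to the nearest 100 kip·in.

T = A_s f_y = 10.7 × 60 = 642 kips.
a = T/(0.85 f'_c b) = 642/(0.85 × 4.9 × 22.7) = 6.790 in.
M_n = T(d − a/2) = 642 × (31.3 − 3.395) = 17915.0 kip·in.
φM_n = 0.90 × 17915.0 = 16123.5 kip·in.

φM_n ≈ 16100 kip·in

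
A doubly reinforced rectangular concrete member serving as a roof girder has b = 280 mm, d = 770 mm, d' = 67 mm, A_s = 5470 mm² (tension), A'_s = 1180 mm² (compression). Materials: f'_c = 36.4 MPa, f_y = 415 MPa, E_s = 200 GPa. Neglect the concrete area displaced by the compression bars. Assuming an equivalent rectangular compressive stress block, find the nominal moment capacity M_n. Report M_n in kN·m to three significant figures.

Assume both tension and compression steel yield.
Net tension couple steel: A_s − A'_s = 4290 mm².
a = (A_s − A'_s) f_y / (0.85 f'_c b) = 1780350/(0.85 × 36.4 × 280) = 205.51 mm.
c = a/β₁ = 205.51/0.79 = 260.14 mm; ε'_s = 0.003(c − d')/c = 0.0022 ≥ f_y/E_s = 0.0021, so compression steel does yield.
M_n = (A_s − A'_s) f_y (d − a/2) + A'_s f_y (d − d') = [1780350 × (770 − 102.755) + 489700 × (770 − 67)] × 10⁻⁶ = 1187.93 + 344.26 = 1532.19 kN·m.

M_n ≈ 1530 kN·m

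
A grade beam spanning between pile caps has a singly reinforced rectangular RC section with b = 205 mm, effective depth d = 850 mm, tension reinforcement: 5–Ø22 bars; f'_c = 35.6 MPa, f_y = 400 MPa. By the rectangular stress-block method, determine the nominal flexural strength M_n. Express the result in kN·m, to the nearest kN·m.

M_n ≈ 599 kN·m

A_s = 5 × 380 = 1900 mm².
T = A_s f_y = 1900 × 400 = 760000 N = 760 kN.
From C = T: a = T/(0.85 f'_c b) = 760000/(0.85 × 35.6 × 205) = 122.52 mm.
M_n = T(d − a/2) = 760 kN × (850 − 61.26) mm = 599.44 kN·m.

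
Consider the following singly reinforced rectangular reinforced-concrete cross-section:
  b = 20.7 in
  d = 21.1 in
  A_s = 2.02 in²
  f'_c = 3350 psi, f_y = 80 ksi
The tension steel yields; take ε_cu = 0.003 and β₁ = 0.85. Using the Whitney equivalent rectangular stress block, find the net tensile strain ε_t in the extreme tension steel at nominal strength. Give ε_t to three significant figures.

a = A_s f_y/(0.85 f'_c b) = 2.742 in.
β₁ = 0.85, so c = a/β₁ = 2.742/0.85 = 3.226 in.
From the linear strain diagram with ε_cu = 0.003: ε_t = 0.003 (d − c)/c = 0.003 × (21.1 − 3.226)/3.226 = 0.0166.
Since ε_t ≥ 0.005, the section is tension-controlled.

ε_t ≈ 0.0166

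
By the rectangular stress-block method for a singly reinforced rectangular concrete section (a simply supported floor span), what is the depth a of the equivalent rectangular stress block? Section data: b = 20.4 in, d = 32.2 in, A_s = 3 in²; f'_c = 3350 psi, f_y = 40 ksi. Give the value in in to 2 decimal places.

T = A_s f_y = 3 × 40 = 120 kips.
a = T/(0.85 f'_c b) = 120/(0.85 × 3.35 × 20.4) = 2.07 in.

a ≈ 2.07 in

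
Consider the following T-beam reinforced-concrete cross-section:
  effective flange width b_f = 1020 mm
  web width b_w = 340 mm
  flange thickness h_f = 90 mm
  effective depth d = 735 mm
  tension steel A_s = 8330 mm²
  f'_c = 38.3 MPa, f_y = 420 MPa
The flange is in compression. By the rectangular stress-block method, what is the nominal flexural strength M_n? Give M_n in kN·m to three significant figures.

Tension: T = A_s f_y = 8330 × 420 = 3498600 N.
Try a within the flange: a = T/(0.85 f'_c b_f) = 3498600/(0.85 × 38.3 × 1020) = 105.36 mm.
a = 105.36 > h_f = 90 mm: the block extends into the web. Split into flange-overhang and web parts.
C_f = 0.85 f'_c (b_f − b_w) h_f = 0.85 × 38.3 × (1020 − 340) × 90 = 1992366 N.
Remaining web compression depth: a_w = (T − C_f)/(0.85 f'_c b_w) = (3498600 − 1992366)/(0.85 × 38.3 × 340) = 136.08 mm.
M_n = C_f(d − h_f/2) + (T − C_f)(d − a_w/2) = 1992366 × (735 − 45) + 1506234 × (735 − 68.04) = 1374.73 + 1004.60 = 2379.33 × 10⁶ N·mm.
M_n = 2379.33 kN·m.

M_n ≈ 2380 kN·m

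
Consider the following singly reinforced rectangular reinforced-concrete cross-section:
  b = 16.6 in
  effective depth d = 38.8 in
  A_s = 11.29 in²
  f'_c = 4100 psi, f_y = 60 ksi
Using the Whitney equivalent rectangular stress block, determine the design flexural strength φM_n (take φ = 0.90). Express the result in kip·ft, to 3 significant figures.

T = A_s f_y = 11.29 × 60 = 677.4 kips.
a = T/(0.85 f'_c b) = 677.4/(0.85 × 4.1 × 16.6) = 11.709 in.
M_n = T(d − a/2) = 677.4 × (38.8 − 5.8545) = 22317.3 kip·in = 22317.3/12 = 1859.78 kip·ft.
φM_n = 0.90 × 1859.78 = 1673.80 kip·ft.

φM_n ≈ 1670 kip·ft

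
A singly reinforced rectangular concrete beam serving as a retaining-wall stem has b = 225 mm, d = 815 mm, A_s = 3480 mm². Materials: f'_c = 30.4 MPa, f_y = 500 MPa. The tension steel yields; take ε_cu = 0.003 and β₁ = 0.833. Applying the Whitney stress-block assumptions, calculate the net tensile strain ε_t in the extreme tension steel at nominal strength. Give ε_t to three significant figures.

ε_t ≈ 0.00381

a = A_s f_y/(0.85 f'_c b) = 299.28 mm.
β₁ = 0.833, so c = a/β₁ = 299.28/0.833 = 359.28 mm.
From the linear strain diagram with ε_cu = 0.003: ε_t = 0.003 (d − c)/c = 0.003 × (815 − 359.28)/359.28 = 0.00381.
ε_t < 0.004 — the section is over-reinforced for flexure under ACI limits.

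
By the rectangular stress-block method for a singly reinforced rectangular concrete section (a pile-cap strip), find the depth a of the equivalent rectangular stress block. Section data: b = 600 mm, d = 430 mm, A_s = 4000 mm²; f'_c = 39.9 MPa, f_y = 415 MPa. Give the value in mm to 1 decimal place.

a ≈ 81.6 mm

T = A_s f_y = 4000 × 415 = 1660000 N = 1660 kN.
Setting C = 0.85 f'_c a b equal to T: a = 1660000/(0.85 × 39.9 × 600) = 81.6 mm.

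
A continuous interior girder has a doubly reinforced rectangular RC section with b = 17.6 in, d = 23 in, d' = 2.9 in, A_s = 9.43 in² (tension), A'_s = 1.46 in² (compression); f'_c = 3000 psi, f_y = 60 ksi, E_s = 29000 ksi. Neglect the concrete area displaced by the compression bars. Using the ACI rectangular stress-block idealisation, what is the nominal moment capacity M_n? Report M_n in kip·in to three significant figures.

Assume both steels yield.
a = (A_s − A'_s) f_y/(0.85 f'_c b) = (9.43 − 1.46) × 60/(0.85 × 3 × 17.6) = 10.655 in.
c = a/β₁ = 10.655/0.85 = 12.535 in; ε'_s = 0.003(c − d')/c = 0.0023 ≥ ε_y = 0.0021, so the compression steel yields.
M_n = (A_s − A'_s) f_y (d − a/2) + A'_s f_y (d − d') = 478.2 × (23 − 5.3275) + 87.6 × (23 − 2.9) = 8451.0 + 1760.8 = 10211.8 kip·in.

M_n ≈ 10200 kip·in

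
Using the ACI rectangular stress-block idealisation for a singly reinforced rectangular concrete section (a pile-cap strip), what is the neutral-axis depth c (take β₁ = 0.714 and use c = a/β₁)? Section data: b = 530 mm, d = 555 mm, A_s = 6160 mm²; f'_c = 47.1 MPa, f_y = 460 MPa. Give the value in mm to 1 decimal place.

c ≈ 187.0 mm

T = A_s f_y = 6160 × 460 = 2833600 N = 2833.6 kN.
Setting C = 0.85 f'_c a b equal to T: a = 2833600/(0.85 × 47.1 × 530) = 133.544 mm.
With β₁ = 0.714, c = a/β₁ = 133.544/0.714 = 187.0 mm.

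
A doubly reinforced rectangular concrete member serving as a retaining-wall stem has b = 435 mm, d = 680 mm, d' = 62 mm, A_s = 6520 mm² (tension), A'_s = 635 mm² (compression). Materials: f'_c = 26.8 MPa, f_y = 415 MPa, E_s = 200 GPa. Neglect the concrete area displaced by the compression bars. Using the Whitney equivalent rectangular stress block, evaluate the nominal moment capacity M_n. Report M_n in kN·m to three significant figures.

M_n ≈ 1520 kN·m

Assume both tension and compression steel yield.
Net tension couple steel: A_s − A'_s = 5885 mm².
a = (A_s − A'_s) f_y / (0.85 f'_c b) = 2442275/(0.85 × 26.8 × 435) = 246.46 mm.
c = a/β₁ = 246.46/0.85 = 289.95 mm; ε'_s = 0.003(c − d')/c = 0.0024 ≥ f_y/E_s = 0.0021, so compression steel does yield.
M_n = (A_s − A'_s) f_y (d − a/2) + A'_s f_y (d − d') = [2442275 × (680 − 123.23) + 263525 × (680 − 62)] × 10⁻⁶ = 1359.79 + 162.86 = 1522.65 kN·m.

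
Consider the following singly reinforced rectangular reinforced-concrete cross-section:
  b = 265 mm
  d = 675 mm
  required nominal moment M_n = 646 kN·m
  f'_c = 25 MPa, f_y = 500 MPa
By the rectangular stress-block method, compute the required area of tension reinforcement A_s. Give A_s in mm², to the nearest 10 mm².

A_s ≈ 2250 mm²

With M_n = 0.85 f'_c a b (d − a/2), solve the quadratic for a:
a = d − √(d² − 2M_n/(0.85 f'_c b)) = 675 − √(675² − 2 × 646×10⁶/(0.85 × 25 × 265)) = 199.40 mm.
A_s = 0.85 f'_c a b / f_y = 0.85 × 25 × 199.40 × 265 / 500 = 2245.7 mm².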